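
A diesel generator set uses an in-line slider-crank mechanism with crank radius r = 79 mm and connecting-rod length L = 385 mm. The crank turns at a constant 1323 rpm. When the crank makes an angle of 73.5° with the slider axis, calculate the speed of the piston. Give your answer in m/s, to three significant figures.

ω = 2π·1323/60 = 138.5 rad/s
For an in-line slider-crank, x = r cosθ + √(L² − r² sin²θ), so v = −rω sinθ·[1 + r cosθ/√(L² − r² sin²θ)].
With r = 0.079 m, L = 0.385 m, θ = 73.5°: √(L² − r² sin²θ) = 0.37748 m.
v = −0.079·138.5·0.95882·[1 + 0.079·0.28402/0.37748] = -11.118 m/s.
|v| = 11.118 m/s.

11.1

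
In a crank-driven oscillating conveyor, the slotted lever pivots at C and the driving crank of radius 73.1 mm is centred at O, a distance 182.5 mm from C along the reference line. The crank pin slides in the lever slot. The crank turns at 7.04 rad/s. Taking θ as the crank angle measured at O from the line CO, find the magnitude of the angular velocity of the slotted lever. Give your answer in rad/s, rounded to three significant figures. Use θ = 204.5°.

ω = 7.04 rad/s
Crank pin A relative to C: A = (d + r cosθ, r sinθ); lever angle φ = atan2(r sinθ, d + r cosθ).
Differentiating tanφ: φ̇ = rω(d cosθ + r)/(d² + r² + 2dr cosθ).
d² + r² + 2dr cosθ = |CA|² = 0.0143707 m²;  d cosθ + r = -0.092968 m.
|ω_lever| = |0.0731·7.04·-0.092968| / 0.0143707 = 3.3292 rad/s.

3.33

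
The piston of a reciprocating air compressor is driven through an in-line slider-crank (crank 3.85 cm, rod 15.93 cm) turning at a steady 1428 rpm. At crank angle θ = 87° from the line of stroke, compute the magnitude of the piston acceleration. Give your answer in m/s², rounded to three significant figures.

168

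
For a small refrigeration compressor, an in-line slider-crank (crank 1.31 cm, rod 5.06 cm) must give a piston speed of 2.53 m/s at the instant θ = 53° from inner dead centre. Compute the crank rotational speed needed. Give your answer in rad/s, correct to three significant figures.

209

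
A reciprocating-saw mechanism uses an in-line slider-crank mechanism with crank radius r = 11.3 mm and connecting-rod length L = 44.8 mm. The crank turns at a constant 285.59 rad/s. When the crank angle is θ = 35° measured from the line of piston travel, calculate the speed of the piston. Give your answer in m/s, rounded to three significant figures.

2.24

ω = 285.6 rad/s
For an in-line slider-crank, x = r cosθ + √(L² − r² sin²θ), so v = −rω sinθ·[1 + r cosθ/√(L² − r² sin²θ)].
With r = 0.0113 m, L = 0.0448 m, θ = 35°: √(L² − r² sin²θ) = 0.044329 m.
v = −0.0113·285.6·0.57358·[1 + 0.0113·0.81915/0.044329] = -2.2375 m/s.
|v| = 2.2375 m/s.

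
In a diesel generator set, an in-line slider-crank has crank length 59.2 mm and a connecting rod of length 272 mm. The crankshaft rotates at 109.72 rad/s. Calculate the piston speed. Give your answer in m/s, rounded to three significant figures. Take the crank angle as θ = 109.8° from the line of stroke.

ω = 109.7 rad/s
For an in-line slider-crank, x = r cosθ + √(L² − r² sin²θ), so v = −rω sinθ·[1 + r cosθ/√(L² − r² sin²θ)].
With r = 0.0592 m, L = 0.272 m, θ = 109.8°: √(L² − r² sin²θ) = 0.26624 m.
v = −0.0592·109.7·0.94088·[1 + 0.0592·-0.33874/0.26624] = -5.6511 m/s.
|v| = 5.6511 m/s.

5.65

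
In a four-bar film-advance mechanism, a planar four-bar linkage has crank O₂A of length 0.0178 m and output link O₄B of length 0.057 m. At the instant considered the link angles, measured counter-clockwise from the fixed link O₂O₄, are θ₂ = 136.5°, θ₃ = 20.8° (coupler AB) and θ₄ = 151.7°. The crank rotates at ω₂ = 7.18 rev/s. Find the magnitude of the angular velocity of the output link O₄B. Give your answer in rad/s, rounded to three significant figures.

ω₂ = 45.11 rad/s (from 7.18 rev/s).
Differentiating the loop-closure r₂e^{iθ₂}+r₃e^{iθ₃}=r₁+r₄e^{iθ₄} gives r₂ω₂e^{iθ₂}+r₃ω₃e^{iθ₃}=r₄ω₄e^{iθ₄}.
Eliminating the other unknown: ω₄ = r₂ω₂ sin(θ₂−θ₃) / [r₄ sin(θ₄−θ₃)].
Numerator sine = +0.90108; denominator sine = +0.75585.
Result = 0.0178·45.11·(+0.90108) / (0.057·(+0.75585)) = +16.795 rad/s; magnitude 16.795 rad/s.

16.8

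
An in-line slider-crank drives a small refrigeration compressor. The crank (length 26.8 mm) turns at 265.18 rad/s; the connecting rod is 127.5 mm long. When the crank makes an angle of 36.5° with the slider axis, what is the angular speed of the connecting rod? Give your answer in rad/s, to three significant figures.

45.2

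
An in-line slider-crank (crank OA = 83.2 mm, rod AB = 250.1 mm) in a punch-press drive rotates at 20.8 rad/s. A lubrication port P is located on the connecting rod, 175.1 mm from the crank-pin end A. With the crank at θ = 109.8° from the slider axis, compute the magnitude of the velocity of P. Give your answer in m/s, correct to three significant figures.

1.50

ω = 20.8 rad/s.  Crank-pin speed |V_A| = rω = 1.7306 m/s, perpendicular to OA.
Rod angle: sinφ = −(r/L) sinθ ⇒ φ = -18.240°; ω_rod = −rω cosθ/√(L²−r²sin²θ) = +2.4679 rad/s.
V_P = V_A + ω_rod × AP, with AP = 0.1751 m along the rod.
Components: V_Px = −rω sinθ − a·ω_rod·sinφ = -1.493 m/s;  V_Py = rω cosθ + a·ω_rod·cosφ = -0.17579 m/s.
|V_P| = √(V_Px² + V_Py²) = 1.5033 m/s.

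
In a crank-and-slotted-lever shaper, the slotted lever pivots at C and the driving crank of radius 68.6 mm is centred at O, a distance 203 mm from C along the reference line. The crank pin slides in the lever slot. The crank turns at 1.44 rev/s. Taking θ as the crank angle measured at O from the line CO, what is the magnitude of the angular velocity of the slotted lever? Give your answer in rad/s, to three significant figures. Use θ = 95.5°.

ω = 9.048 rad/s (from 1.44 rev/s).
Crank pin A relative to C: A = (d + r cosθ, r sinθ); lever angle φ = atan2(r sinθ, d + r cosθ).
Differentiating tanφ: φ̇ = rω(d cosθ + r)/(d² + r² + 2dr cosθ).
d² + r² + 2dr cosθ = |CA|² = 0.0432455 m²;  d cosθ + r = +0.049143 m.
|ω_lever| = |0.0686·9.048·+0.049143| / 0.0432455 = 0.70533 rad/s.

0.705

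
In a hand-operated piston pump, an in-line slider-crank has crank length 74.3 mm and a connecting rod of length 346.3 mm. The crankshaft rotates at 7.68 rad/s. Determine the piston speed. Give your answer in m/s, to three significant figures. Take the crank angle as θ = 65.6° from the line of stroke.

0.567

ω = 7.68 rad/s
For an in-line slider-crank, x = r cosθ + √(L² − r² sin²θ), so v = −rω sinθ·[1 + r cosθ/√(L² − r² sin²θ)].
With r = 0.0743 m, L = 0.3463 m, θ = 65.6°: √(L² − r² sin²θ) = 0.33963 m.
v = −0.0743·7.68·0.91068·[1 + 0.0743·0.41310/0.33963] = -0.56662 m/s.
|v| = 0.56662 m/s.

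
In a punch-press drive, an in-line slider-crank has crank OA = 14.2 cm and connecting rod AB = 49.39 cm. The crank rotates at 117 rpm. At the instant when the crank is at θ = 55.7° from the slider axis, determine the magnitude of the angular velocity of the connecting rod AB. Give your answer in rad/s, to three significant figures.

ω = 12.25 rad/s (converted from 117 rpm).
The rod makes angle φ with the slider axis where L sinφ = r sinθ; differentiating, L cosφ·φ̇ = r ω cosθ.
L cosφ = √(L² − r² sin²θ) = 0.47977 m.
|ω_rod| = r ω |cosθ| / √(L² − r² sin²θ) = 0.142·12.25·0.56353/0.47977 = 2.0436 rad/s.

2.04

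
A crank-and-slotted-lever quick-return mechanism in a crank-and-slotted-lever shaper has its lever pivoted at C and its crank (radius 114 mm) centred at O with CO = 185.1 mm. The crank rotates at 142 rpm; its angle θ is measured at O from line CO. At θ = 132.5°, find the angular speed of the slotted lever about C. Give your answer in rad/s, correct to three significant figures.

0.999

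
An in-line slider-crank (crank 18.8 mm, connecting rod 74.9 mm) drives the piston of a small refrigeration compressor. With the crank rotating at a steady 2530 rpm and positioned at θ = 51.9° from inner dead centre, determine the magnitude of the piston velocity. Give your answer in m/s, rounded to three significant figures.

4.54

ω = 2π·2530/60 = 264.9 rad/s
For an in-line slider-crank, x = r cosθ + √(L² − r² sin²θ), so v = −rω sinθ·[1 + r cosθ/√(L² − r² sin²θ)].
With r = 0.0188 m, L = 0.0749 m, θ = 51.9°: √(L² − r² sin²θ) = 0.073424 m.
v = −0.0188·264.9·0.78694·[1 + 0.0188·0.61704/0.073424] = -4.5389 m/s.
|v| = 4.5389 m/s.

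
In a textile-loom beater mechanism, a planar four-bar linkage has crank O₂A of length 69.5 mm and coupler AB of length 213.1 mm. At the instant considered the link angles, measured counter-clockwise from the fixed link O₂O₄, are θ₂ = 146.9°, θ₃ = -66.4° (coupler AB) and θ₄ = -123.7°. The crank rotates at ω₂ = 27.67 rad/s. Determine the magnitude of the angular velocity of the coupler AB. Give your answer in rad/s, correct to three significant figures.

ω₂ = 27.67 rad/s
Differentiating the loop-closure r₂e^{iθ₂}+r₃e^{iθ₃}=r₁+r₄e^{iθ₄} gives r₂ω₂e^{iθ₂}+r₃ω₃e^{iθ₃}=r₄ω₄e^{iθ₄}.
Eliminating the other unknown: ω₃ = r₂ω₂ sin(θ₄−θ₂) / [r₃ sin(θ₃−θ₄)].
Numerator sine = +0.99995; denominator sine = +0.84151.
Result = 0.0695·27.67·(+0.99995) / (0.2131·(+0.84151)) = +10.723 rad/s; magnitude 10.723 rad/s.

10.7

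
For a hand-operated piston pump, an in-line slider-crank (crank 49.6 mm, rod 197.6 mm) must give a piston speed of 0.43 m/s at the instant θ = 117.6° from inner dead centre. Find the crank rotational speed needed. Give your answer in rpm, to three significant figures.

106

For an in-line slider-crank, |v_piston| = rω|sinθ|·[1 + r cosθ/√(L² − r² sin²θ)].
With r = 0.0496 m, L = 0.1976 m, θ = 117.6°: the bracketed kinematic factor |dx/dθ| = 0.038713 m.
ω = v/|dx/dθ| = 0.43/0.038713 = 11.107 rad/s.
N = 60ω/(2π) = 106.07 rpm.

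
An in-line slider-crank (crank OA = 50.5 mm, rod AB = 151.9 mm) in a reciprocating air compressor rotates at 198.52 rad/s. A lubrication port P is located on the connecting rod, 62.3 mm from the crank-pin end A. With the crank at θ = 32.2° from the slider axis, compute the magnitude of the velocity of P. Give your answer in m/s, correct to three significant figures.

ω = 198.5 rad/s.  Crank-pin speed |V_A| = rω = 10.025 m/s, perpendicular to OA.
Rod angle: sinφ = −(r/L) sinθ ⇒ φ = -10.204°; ω_rod = −rω cosθ/√(L²−r²sin²θ) = -56.746 rad/s.
V_P = V_A + ω_rod × AP, with AP = 0.0623 m along the rod.
Components: V_Px = −rω sinθ − a·ω_rod·sinφ = -5.9685 m/s;  V_Py = rω cosθ + a·ω_rod·cosφ = +5.004 m/s.
|V_P| = √(V_Px² + V_Py²) = 7.7886 m/s.

7.79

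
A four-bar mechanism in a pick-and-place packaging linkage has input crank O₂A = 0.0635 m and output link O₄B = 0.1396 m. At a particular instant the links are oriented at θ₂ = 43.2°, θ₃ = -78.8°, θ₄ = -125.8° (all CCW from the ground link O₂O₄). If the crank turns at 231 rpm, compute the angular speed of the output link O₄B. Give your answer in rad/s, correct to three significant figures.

ω₂ = 24.19 rad/s (from 231 rpm).
Differentiating the loop-closure r₂e^{iθ₂}+r₃e^{iθ₃}=r₁+r₄e^{iθ₄} gives r₂ω₂e^{iθ₂}+r₃ω₃e^{iθ₃}=r₄ω₄e^{iθ₄}.
Eliminating the other unknown: ω₄ = r₂ω₂ sin(θ₂−θ₃) / [r₄ sin(θ₄−θ₃)].
Numerator sine = +0.84805; denominator sine = -0.73135.
Result = 0.0635·24.19·(+0.84805) / (0.1396·(-0.73135)) = -12.759 rad/s; magnitude 12.759 rad/s.

12.8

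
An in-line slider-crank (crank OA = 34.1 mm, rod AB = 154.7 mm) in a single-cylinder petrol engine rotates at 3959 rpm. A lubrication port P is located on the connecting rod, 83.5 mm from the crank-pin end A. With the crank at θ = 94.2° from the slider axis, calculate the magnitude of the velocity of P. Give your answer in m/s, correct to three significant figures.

ω = 414.6 rad/s.  Crank-pin speed |V_A| = rω = 14.137 m/s, perpendicular to OA.
Rod angle: sinφ = −(r/L) sinθ ⇒ φ = -12.699°; ω_rod = −rω cosθ/√(L²−r²sin²θ) = +6.8608 rad/s.
V_P = V_A + ω_rod × AP, with AP = 0.0835 m along the rod.
Components: V_Px = −rω sinθ − a·ω_rod·sinφ = -13.973 m/s;  V_Py = rω cosθ + a·ω_rod·cosφ = -0.47654 m/s.
|V_P| = √(V_Px² + V_Py²) = 13.982 m/s.

14.0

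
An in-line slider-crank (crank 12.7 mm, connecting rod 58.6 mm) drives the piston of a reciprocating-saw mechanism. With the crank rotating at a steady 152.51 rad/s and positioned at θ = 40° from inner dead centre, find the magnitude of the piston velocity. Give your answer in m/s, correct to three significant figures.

ω = 152.5 rad/s
For an in-line slider-crank, x = r cosθ + √(L² − r² sin²θ), so v = −rω sinθ·[1 + r cosθ/√(L² − r² sin²θ)].
With r = 0.0127 m, L = 0.0586 m, θ = 40°: √(L² − r² sin²θ) = 0.058029 m.
v = −0.0127·152.5·0.64279·[1 + 0.0127·0.76604/0.058029] = -1.4537 m/s.
|v| = 1.4537 m/s.

1.45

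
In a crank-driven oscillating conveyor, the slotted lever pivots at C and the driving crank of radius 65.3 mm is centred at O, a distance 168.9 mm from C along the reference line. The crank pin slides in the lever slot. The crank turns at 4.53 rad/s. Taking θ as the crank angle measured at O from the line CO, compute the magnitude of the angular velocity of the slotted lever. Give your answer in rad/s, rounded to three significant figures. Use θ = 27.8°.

1.21

ω = 4.53 rad/s
Crank pin A relative to C: A = (d + r cosθ, r sinθ); lever angle φ = atan2(r sinθ, d + r cosθ).
Differentiating tanφ: φ̇ = rω(d cosθ + r)/(d² + r² + 2dr cosθ).
d² + r² + 2dr cosθ = |CA|² = 0.0523037 m²;  d cosθ + r = +0.21471 m.
|ω_lever| = |0.0653·4.53·+0.21471| / 0.0523037 = 1.2143 rad/s.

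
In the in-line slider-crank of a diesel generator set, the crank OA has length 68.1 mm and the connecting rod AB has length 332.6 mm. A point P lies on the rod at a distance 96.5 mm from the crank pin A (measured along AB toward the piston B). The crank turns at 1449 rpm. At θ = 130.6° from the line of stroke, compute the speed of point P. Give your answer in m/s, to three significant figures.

8.92

ω = 151.7 rad/s.  Crank-pin speed |V_A| = rω = 10.333 m/s, perpendicular to OA.
Rod angle: sinφ = −(r/L) sinθ ⇒ φ = -8.944°; ω_rod = −rω cosθ/√(L²−r²sin²θ) = +20.467 rad/s.
V_P = V_A + ω_rod × AP, with AP = 0.0965 m along the rod.
Components: V_Px = −rω sinθ − a·ω_rod·sinφ = -7.5388 m/s;  V_Py = rω cosθ + a·ω_rod·cosφ = -4.7736 m/s.
|V_P| = √(V_Px² + V_Py²) = 8.9231 m/s.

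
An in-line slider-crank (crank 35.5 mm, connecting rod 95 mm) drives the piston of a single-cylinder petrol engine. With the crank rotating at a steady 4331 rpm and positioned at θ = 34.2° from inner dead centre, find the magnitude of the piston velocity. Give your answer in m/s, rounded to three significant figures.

11.9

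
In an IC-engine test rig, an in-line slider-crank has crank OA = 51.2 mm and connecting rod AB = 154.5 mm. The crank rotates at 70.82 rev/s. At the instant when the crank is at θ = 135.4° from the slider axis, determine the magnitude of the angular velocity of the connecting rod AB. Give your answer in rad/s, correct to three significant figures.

108

ω = 445 rad/s (converted from 70.82 rev/s).
The rod makes angle φ with the slider axis where L sinφ = r sinθ; differentiating, L cosφ·φ̇ = r ω cosθ.
L cosφ = √(L² − r² sin²θ) = 0.15026 m.
|ω_rod| = r ω |cosθ| / √(L² − r² sin²θ) = 0.0512·445·0.71203/0.15026 = 107.96 rad/s.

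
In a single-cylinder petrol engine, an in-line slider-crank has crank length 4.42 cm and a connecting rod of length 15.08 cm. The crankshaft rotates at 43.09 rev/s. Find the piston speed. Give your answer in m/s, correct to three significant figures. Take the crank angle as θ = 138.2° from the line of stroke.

ω = 2π·43.1 = 270.7 rad/s
For an in-line slider-crank, x = r cosθ + √(L² − r² sin²θ), so v = −rω sinθ·[1 + r cosθ/√(L² − r² sin²θ)].
With r = 0.0442 m, L = 0.1508 m, θ = 138.2°: √(L² − r² sin²θ) = 0.14789 m.
v = −0.0442·270.7·0.66653·[1 + 0.0442·-0.74548/0.14789] = -6.1992 m/s.
|v| = 6.1992 m/s.

6.20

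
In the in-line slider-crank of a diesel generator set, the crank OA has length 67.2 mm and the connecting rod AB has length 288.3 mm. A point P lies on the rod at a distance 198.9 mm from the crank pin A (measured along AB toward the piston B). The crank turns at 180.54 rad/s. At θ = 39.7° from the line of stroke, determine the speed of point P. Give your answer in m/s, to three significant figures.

ω = 180.5 rad/s.  Crank-pin speed |V_A| = rω = 12.132 m/s, perpendicular to OA.
Rod angle: sinφ = −(r/L) sinθ ⇒ φ = -8.563°; ω_rod = −rω cosθ/√(L²−r²sin²θ) = -32.743 rad/s.
V_P = V_A + ω_rod × AP, with AP = 0.1989 m along the rod.
Components: V_Px = −rω sinθ − a·ω_rod·sinφ = -8.7194 m/s;  V_Py = rω cosθ + a·ω_rod·cosφ = +2.8946 m/s.
|V_P| = √(V_Px² + V_Py²) = 9.1873 m/s.

9.19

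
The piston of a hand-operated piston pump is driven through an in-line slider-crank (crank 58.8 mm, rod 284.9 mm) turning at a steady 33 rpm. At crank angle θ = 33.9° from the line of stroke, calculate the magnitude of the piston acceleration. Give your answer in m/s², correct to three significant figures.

ω = 2π·33/60 = 3.456 rad/s
x(θ) = r cosθ + √(L² − r² sin²θ); with ω constant, a = ω²·d²x/dθ².
d²x/dθ² = −r cosθ − r²(cos2θ)/√u − r⁴ sin²2θ/(4u^{3/2}),  u = L² − r² sin²θ = 0.0800925 m².
Substituting r = 0.0588 m, L = 0.2849 m, θ = 33.9°: d²x/dθ² = -0.053534 m.
a = ω²·d²x/dθ² = (3.456)²·(-0.053534) = -0.63931 m/s²;  |a| = 0.63931 m/s².

0.639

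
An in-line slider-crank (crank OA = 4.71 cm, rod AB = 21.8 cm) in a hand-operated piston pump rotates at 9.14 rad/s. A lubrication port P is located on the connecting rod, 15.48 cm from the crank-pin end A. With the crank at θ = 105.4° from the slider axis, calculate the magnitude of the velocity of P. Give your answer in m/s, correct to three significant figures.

0.399

ω = 9.14 rad/s.  Crank-pin speed |V_A| = rω = 0.43049 m/s, perpendicular to OA.
Rod angle: sinφ = −(r/L) sinθ ⇒ φ = -12.023°; ω_rod = −rω cosθ/√(L²−r²sin²θ) = +0.53617 rad/s.
V_P = V_A + ω_rod × AP, with AP = 0.1548 m along the rod.
Components: V_Px = −rω sinθ − a·ω_rod·sinφ = -0.39775 m/s;  V_Py = rω cosθ + a·ω_rod·cosφ = -0.033142 m/s.
|V_P| = √(V_Px² + V_Py²) = 0.39913 m/s.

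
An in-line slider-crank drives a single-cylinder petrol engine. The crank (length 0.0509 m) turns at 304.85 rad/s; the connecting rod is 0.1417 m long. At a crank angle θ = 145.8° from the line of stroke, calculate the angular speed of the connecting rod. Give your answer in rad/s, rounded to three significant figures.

92.5

ω = 304.9 rad/s
The rod makes angle φ with the slider axis where L sinφ = r sinθ; differentiating, L cosφ·φ̇ = r ω cosθ.
L cosφ = √(L² − r² sin²θ) = 0.13878 m.
|ω_rod| = r ω |cosθ| / √(L² − r² sin²θ) = 0.0509·304.9·0.82708/0.13878 = 92.474 rad/s.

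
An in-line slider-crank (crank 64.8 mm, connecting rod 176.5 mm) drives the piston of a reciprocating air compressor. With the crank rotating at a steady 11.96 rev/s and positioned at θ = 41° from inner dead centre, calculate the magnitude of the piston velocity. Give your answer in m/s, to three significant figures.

4.11

ω = 2π·12 = 75.15 rad/s
For an in-line slider-crank, x = r cosθ + √(L² − r² sin²θ), so v = −rω sinθ·[1 + r cosθ/√(L² − r² sin²θ)].
With r = 0.0648 m, L = 0.1765 m, θ = 41°: √(L² − r² sin²θ) = 0.1713 m.
v = −0.0648·75.15·0.65606·[1 + 0.0648·0.75471/0.1713] = -4.1067 m/s.
|v| = 4.1067 m/s.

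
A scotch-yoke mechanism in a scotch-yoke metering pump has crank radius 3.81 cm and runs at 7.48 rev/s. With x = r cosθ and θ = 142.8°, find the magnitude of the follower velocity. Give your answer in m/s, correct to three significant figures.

ω = 47 rad/s (from 7.48 rev/s).
x = r cosθ ⇒ ẋ = −rω sinθ.
|v| = rω|sinθ| = 0.0381·47·|sin 142.8°| = 1.0826 m/s.

1.08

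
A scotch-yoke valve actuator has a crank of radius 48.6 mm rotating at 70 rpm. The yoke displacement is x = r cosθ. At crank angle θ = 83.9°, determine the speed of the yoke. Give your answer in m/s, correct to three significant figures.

0.354

ω = 7.33 rad/s (from 70 rpm).
x = r cosθ ⇒ ẋ = −rω sinθ.
|v| = rω|sinθ| = 0.0486·7.33·|sin 83.9°| = 0.35424 m/s.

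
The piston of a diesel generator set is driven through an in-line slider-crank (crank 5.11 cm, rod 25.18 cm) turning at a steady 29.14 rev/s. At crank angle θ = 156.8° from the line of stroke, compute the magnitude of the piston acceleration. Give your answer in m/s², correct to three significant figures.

1330

ω = 2π·29.1 = 183.1 rad/s
x(θ) = r cosθ + √(L² − r² sin²θ); with ω constant, a = ω²·d²x/dθ².
d²x/dθ² = −r cosθ − r²(cos2θ)/√u − r⁴ sin²2θ/(4u^{3/2}),  u = L² − r² sin²θ = 0.062998 m².
Substituting r = 0.0511 m, L = 0.2518 m, θ = 156.8°: d²x/dθ² = +0.039737 m.
a = ω²·d²x/dθ² = (183.1)²·(+0.039737) = +1332.1 m/s²;  |a| = 1332.1 m/s².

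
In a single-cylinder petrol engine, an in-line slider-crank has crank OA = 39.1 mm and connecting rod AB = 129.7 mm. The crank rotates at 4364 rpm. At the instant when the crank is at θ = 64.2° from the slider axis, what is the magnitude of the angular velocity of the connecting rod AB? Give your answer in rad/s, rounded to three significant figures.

ω = 457 rad/s (converted from 4364 rpm).
The rod makes angle φ with the slider axis where L sinφ = r sinθ; differentiating, L cosφ·φ̇ = r ω cosθ.
L cosφ = √(L² − r² sin²θ) = 0.12483 m.
|ω_rod| = r ω |cosθ| / √(L² − r² sin²θ) = 0.0391·457·0.43523/0.12483 = 62.3 rad/s.

62.3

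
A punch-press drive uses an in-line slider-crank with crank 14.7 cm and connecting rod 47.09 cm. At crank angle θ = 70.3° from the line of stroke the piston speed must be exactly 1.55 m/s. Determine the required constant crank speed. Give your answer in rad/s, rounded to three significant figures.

For an in-line slider-crank, |v_piston| = rω|sinθ|·[1 + r cosθ/√(L² − r² sin²θ)].
With r = 0.147 m, L = 0.4709 m, θ = 70.3°: the bracketed kinematic factor |dx/dθ| = 0.15363 m.
ω = v/|dx/dθ| = 1.55/0.15363 = 10.089 rad/s.

10.1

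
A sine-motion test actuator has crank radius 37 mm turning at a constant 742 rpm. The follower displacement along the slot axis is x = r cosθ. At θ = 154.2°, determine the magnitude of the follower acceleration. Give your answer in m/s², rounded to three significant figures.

201

ω = 77.7 rad/s (from 742 rpm).
x = r cosθ ⇒ ẍ = −rω² cosθ (ω constant).
|a| = rω²|cosθ| = 0.037·(77.7)²·|cos 154.2°| = 201.12 m/s².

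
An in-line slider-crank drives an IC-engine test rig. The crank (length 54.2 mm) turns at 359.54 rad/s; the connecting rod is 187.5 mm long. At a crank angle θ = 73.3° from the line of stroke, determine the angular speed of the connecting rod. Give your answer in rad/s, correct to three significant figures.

31.1

ω = 359.5 rad/s
The rod makes angle φ with the slider axis where L sinφ = r sinθ; differentiating, L cosφ·φ̇ = r ω cosθ.
L cosφ = √(L² − r² sin²θ) = 0.18017 m.
|ω_rod| = r ω |cosθ| / √(L² − r² sin²θ) = 0.0542·359.5·0.28736/0.18017 = 31.081 rad/s.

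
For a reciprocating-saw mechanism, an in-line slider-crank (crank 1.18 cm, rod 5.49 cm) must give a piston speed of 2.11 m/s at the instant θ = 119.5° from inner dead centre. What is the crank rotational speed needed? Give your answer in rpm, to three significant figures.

For an in-line slider-crank, |v_piston| = rω|sinθ|·[1 + r cosθ/√(L² − r² sin²θ)].
With r = 0.0118 m, L = 0.0549 m, θ = 119.5°: the bracketed kinematic factor |dx/dθ| = 0.0091637 m.
ω = v/|dx/dθ| = 2.11/0.0091637 = 230.26 rad/s.
N = 60ω/(2π) = 2198.8 rpm.

2200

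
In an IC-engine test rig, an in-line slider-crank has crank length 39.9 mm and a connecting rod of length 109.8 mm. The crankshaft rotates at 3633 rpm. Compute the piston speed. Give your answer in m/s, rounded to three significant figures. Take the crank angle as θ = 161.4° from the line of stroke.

ω = 2π·3633/60 = 380.4 rad/s
For an in-line slider-crank, x = r cosθ + √(L² − r² sin²θ), so v = −rω sinθ·[1 + r cosθ/√(L² − r² sin²θ)].
With r = 0.0399 m, L = 0.1098 m, θ = 161.4°: √(L² − r² sin²θ) = 0.10906 m.
v = −0.0399·380.4·0.31896·[1 + 0.0399·-0.94777/0.10906] = -3.1629 m/s.
|v| = 3.1629 m/s.

3.16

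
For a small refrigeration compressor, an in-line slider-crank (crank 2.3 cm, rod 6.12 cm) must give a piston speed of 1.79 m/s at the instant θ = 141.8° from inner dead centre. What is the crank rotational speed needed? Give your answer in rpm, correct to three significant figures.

1730

For an in-line slider-crank, |v_piston| = rω|sinθ|·[1 + r cosθ/√(L² − r² sin²θ)].
With r = 0.023 m, L = 0.0612 m, θ = 141.8°: the bracketed kinematic factor |dx/dθ| = 0.0099044 m.
ω = v/|dx/dθ| = 1.79/0.0099044 = 180.73 rad/s.
N = 60ω/(2π) = 1725.8 rpm.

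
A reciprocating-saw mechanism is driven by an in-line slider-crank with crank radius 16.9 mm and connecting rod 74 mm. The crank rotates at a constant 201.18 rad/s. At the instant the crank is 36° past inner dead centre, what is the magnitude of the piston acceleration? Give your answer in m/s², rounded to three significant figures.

604

ω = 201.2 rad/s
x(θ) = r cosθ + √(L² − r² sin²θ); with ω constant, a = ω²·d²x/dθ².
d²x/dθ² = −r cosθ − r²(cos2θ)/√u − r⁴ sin²2θ/(4u^{3/2}),  u = L² − r² sin²θ = 0.00537732 m².
Substituting r = 0.0169 m, L = 0.074 m, θ = 36°: d²x/dθ² = -0.014923 m.
a = ω²·d²x/dθ² = (201.2)²·(-0.014923) = -603.97 m/s²;  |a| = 603.97 m/s².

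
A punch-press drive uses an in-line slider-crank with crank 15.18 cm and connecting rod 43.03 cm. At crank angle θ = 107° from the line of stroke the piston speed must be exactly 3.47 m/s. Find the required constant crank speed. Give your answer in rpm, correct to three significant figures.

256

For an in-line slider-crank, |v_piston| = rω|sinθ|·[1 + r cosθ/√(L² − r² sin²θ)].
With r = 0.1518 m, L = 0.4303 m, θ = 107°: the bracketed kinematic factor |dx/dθ| = 0.12926 m.
ω = v/|dx/dθ| = 3.47/0.12926 = 26.845 rad/s.
N = 60ω/(2π) = 256.35 rpm.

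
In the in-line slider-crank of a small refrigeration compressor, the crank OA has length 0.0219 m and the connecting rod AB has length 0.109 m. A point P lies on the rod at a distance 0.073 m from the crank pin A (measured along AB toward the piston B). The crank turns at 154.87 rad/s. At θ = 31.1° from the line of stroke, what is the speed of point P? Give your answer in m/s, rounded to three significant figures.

2.18

ω = 154.9 rad/s.  Crank-pin speed |V_A| = rω = 3.3917 m/s, perpendicular to OA.
Rod angle: sinφ = −(r/L) sinθ ⇒ φ = -5.957°; ω_rod = −rω cosθ/√(L²−r²sin²θ) = -26.788 rad/s.
V_P = V_A + ω_rod × AP, with AP = 0.073 m along the rod.
Components: V_Px = −rω sinθ − a·ω_rod·sinφ = -1.9548 m/s;  V_Py = rω cosθ + a·ω_rod·cosφ = +0.95917 m/s.
|V_P| = √(V_Px² + V_Py²) = 2.1775 m/s.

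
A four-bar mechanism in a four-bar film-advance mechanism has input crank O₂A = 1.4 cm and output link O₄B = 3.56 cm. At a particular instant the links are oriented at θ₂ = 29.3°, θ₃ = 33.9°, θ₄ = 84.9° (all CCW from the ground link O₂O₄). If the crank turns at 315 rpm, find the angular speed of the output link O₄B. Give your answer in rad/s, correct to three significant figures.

1.34

ω₂ = 32.99 rad/s (from 315 rpm).
Differentiating the loop-closure r₂e^{iθ₂}+r₃e^{iθ₃}=r₁+r₄e^{iθ₄} gives r₂ω₂e^{iθ₂}+r₃ω₃e^{iθ₃}=r₄ω₄e^{iθ₄}.
Eliminating the other unknown: ω₄ = r₂ω₂ sin(θ₂−θ₃) / [r₄ sin(θ₄−θ₃)].
Numerator sine = -0.08020; denominator sine = +0.77715.
Result = 0.014·32.99·(-0.08020) / (0.0356·(+0.77715)) = -1.3387 rad/s; magnitude 1.3387 rad/s.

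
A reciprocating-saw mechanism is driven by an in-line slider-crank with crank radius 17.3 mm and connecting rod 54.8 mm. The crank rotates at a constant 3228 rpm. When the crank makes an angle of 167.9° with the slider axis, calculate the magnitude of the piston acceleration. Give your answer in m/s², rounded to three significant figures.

1360

ω = 2π·3228/60 = 338 rad/s
x(θ) = r cosθ + √(L² − r² sin²θ); with ω constant, a = ω²·d²x/dθ².
d²x/dθ² = −r cosθ − r²(cos2θ)/√u − r⁴ sin²2θ/(4u^{3/2}),  u = L² − r² sin²θ = 0.00298989 m².
Substituting r = 0.0173 m, L = 0.0548 m, θ = 167.9°: d²x/dθ² = +0.0119 m.
a = ω²·d²x/dθ² = (338)²·(+0.0119) = +1359.8 m/s²;  |a| = 1359.8 m/s².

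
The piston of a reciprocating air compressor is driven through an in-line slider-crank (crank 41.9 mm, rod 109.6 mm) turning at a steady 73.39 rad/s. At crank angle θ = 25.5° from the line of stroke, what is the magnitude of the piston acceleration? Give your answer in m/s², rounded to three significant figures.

261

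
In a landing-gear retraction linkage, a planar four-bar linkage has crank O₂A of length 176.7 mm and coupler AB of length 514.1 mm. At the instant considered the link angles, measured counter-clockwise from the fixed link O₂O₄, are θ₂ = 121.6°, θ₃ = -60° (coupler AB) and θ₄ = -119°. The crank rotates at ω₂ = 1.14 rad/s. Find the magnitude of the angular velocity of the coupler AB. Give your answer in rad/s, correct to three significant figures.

0.398

ω₂ = 1.14 rad/s
Differentiating the loop-closure r₂e^{iθ₂}+r₃e^{iθ₃}=r₁+r₄e^{iθ₄} gives r₂ω₂e^{iθ₂}+r₃ω₃e^{iθ₃}=r₄ω₄e^{iθ₄}.
Eliminating the other unknown: ω₃ = r₂ω₂ sin(θ₄−θ₂) / [r₃ sin(θ₃−θ₄)].
Numerator sine = +0.87121; denominator sine = +0.85717.
Result = 0.1767·1.14·(+0.87121) / (0.5141·(+0.85717)) = +0.39825 rad/s; magnitude 0.39825 rad/s.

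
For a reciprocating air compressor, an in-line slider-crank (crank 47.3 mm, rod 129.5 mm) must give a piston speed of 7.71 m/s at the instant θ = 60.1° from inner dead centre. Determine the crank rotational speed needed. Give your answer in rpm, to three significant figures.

For an in-line slider-crank, |v_piston| = rω|sinθ|·[1 + r cosθ/√(L² − r² sin²θ)].
With r = 0.0473 m, L = 0.1295 m, θ = 60.1°: the bracketed kinematic factor |dx/dθ| = 0.048875 m.
ω = v/|dx/dθ| = 7.71/0.048875 = 157.75 rad/s.
N = 60ω/(2π) = 1506.4 rpm.

1510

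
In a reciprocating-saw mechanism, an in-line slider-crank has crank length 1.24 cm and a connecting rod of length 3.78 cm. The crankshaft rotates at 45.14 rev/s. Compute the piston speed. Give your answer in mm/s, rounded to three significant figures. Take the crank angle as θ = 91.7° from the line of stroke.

ω = 2π·45.1 = 283.6 rad/s
For an in-line slider-crank, x = r cosθ + √(L² − r² sin²θ), so v = −rω sinθ·[1 + r cosθ/√(L² − r² sin²θ)].
With r = 0.0124 m, L = 0.0378 m, θ = 91.7°: √(L² − r² sin²θ) = 0.03571 m.
v = −0.0124·283.6·0.99956·[1 + 0.0124·-0.02967/0.03571] = -3.4792 m/s.
|v| = 3.4792 m/s = 3479.2 mm/s.

3480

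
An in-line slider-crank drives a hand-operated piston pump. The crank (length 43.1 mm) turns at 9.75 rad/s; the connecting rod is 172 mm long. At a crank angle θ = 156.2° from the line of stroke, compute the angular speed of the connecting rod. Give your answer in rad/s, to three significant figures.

ω = 9.75 rad/s
The rod makes angle φ with the slider axis where L sinφ = r sinθ; differentiating, L cosφ·φ̇ = r ω cosθ.
L cosφ = √(L² − r² sin²θ) = 0.17112 m.
|ω_rod| = r ω |cosθ| / √(L² − r² sin²θ) = 0.0431·9.75·0.91496/0.17112 = 2.2469 rad/s.

2.25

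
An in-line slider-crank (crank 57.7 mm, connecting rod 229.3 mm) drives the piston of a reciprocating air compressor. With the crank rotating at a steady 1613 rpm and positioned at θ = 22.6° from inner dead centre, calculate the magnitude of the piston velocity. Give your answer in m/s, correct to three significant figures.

4.62

ω = 2π·1613/60 = 168.9 rad/s
For an in-line slider-crank, x = r cosθ + √(L² − r² sin²θ), so v = −rω sinθ·[1 + r cosθ/√(L² − r² sin²θ)].
With r = 0.0577 m, L = 0.2293 m, θ = 22.6°: √(L² − r² sin²θ) = 0.22823 m.
v = −0.0577·168.9·0.38430·[1 + 0.0577·0.92321/0.22823] = -4.6197 m/s.
|v| = 4.6197 m/s.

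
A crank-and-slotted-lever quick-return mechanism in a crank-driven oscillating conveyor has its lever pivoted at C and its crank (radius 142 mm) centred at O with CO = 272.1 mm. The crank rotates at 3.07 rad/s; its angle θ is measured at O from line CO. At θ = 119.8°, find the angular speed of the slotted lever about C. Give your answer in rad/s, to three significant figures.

ω = 3.07 rad/s
Crank pin A relative to C: A = (d + r cosθ, r sinθ); lever angle φ = atan2(r sinθ, d + r cosθ).
Differentiating tanφ: φ̇ = rω(d cosθ + r)/(d² + r² + 2dr cosθ).
d² + r² + 2dr cosθ = |CA|² = 0.0557981 m²;  d cosθ + r = +0.0067734 m.
|ω_lever| = |0.142·3.07·+0.0067734| / 0.0557981 = 0.052919 rad/s.

0.0529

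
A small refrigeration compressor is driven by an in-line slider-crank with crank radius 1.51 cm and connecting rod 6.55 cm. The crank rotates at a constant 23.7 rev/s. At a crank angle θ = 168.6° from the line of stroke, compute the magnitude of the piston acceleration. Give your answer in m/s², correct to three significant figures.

ω = 2π·23.7 = 148.9 rad/s
x(θ) = r cosθ + √(L² − r² sin²θ); with ω constant, a = ω²·d²x/dθ².
d²x/dθ² = −r cosθ − r²(cos2θ)/√u − r⁴ sin²2θ/(4u^{3/2}),  u = L² − r² sin²θ = 0.00428134 m².
Substituting r = 0.0151 m, L = 0.0655 m, θ = 168.6°: d²x/dθ² = +0.011583 m.
a = ω²·d²x/dθ² = (148.9)²·(+0.011583) = +256.84 m/s²;  |a| = 256.84 m/s².

257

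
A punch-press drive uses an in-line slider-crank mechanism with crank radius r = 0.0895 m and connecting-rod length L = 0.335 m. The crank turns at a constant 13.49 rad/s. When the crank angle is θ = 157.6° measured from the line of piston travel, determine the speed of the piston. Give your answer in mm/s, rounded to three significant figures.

346

ω = 13.49 rad/s
For an in-line slider-crank, x = r cosθ + √(L² − r² sin²θ), so v = −rω sinθ·[1 + r cosθ/√(L² − r² sin²θ)].
With r = 0.0895 m, L = 0.335 m, θ = 157.6°: √(L² − r² sin²θ) = 0.33326 m.
v = −0.0895·13.49·0.38107·[1 + 0.0895·-0.92455/0.33326] = -0.34585 m/s.
|v| = 0.34585 m/s = 345.85 mm/s.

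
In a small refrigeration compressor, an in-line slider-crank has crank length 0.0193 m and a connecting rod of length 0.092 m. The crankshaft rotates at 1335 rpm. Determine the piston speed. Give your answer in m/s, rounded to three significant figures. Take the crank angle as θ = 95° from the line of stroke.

ω = 2π·1335/60 = 139.8 rad/s
For an in-line slider-crank, x = r cosθ + √(L² − r² sin²θ), so v = −rω sinθ·[1 + r cosθ/√(L² − r² sin²θ)].
With r = 0.0193 m, L = 0.092 m, θ = 95°: √(L² − r² sin²θ) = 0.089969 m.
v = −0.0193·139.8·0.99619·[1 + 0.0193·-0.08716/0.089969] = -2.6376 m/s.
|v| = 2.6376 m/s.

2.64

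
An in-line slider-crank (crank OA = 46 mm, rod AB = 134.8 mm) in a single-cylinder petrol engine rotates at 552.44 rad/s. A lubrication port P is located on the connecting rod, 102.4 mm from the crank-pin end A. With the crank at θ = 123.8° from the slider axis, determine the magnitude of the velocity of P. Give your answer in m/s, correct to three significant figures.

ω = 552.4 rad/s.  Crank-pin speed |V_A| = rω = 25.412 m/s, perpendicular to OA.
Rod angle: sinφ = −(r/L) sinθ ⇒ φ = -16.473°; ω_rod = −rω cosθ/√(L²−r²sin²θ) = +109.36 rad/s.
V_P = V_A + ω_rod × AP, with AP = 0.1024 m along the rod.
Components: V_Px = −rω sinθ − a·ω_rod·sinφ = -17.942 m/s;  V_Py = rω cosθ + a·ω_rod·cosφ = -3.3978 m/s.
|V_P| = √(V_Px² + V_Py²) = 18.261 m/s.

18.3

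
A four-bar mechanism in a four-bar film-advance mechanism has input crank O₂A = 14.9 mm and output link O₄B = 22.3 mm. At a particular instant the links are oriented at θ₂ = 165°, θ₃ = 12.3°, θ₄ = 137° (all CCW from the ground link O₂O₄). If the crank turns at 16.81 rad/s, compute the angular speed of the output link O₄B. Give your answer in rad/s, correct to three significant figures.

ω₂ = 16.81 rad/s
Differentiating the loop-closure r₂e^{iθ₂}+r₃e^{iθ₃}=r₁+r₄e^{iθ₄} gives r₂ω₂e^{iθ₂}+r₃ω₃e^{iθ₃}=r₄ω₄e^{iθ₄}.
Eliminating the other unknown: ω₄ = r₂ω₂ sin(θ₂−θ₃) / [r₄ sin(θ₄−θ₃)].
Numerator sine = +0.45865; denominator sine = +0.82214.
Result = 0.0149·16.81·(+0.45865) / (0.0223·(+0.82214)) = +6.2659 rad/s; magnitude 6.2659 rad/s.

6.27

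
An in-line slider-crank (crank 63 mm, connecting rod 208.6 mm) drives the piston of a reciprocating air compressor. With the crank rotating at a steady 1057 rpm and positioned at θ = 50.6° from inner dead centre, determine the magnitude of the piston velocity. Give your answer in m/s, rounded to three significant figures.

ω = 2π·1057/60 = 110.7 rad/s
For an in-line slider-crank, x = r cosθ + √(L² − r² sin²θ), so v = −rω sinθ·[1 + r cosθ/√(L² − r² sin²θ)].
With r = 0.063 m, L = 0.2086 m, θ = 50.6°: √(L² − r² sin²θ) = 0.20284 m.
v = −0.063·110.7·0.77273·[1 + 0.063·0.63473/0.20284] = -6.4509 m/s.
|v| = 6.4509 m/s.

6.45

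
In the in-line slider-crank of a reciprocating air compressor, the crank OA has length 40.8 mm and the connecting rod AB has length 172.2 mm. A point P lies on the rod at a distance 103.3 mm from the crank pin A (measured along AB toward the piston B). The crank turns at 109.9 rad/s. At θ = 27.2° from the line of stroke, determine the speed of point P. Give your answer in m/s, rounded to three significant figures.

2.81

ω = 109.9 rad/s.  Crank-pin speed |V_A| = rω = 4.4839 m/s, perpendicular to OA.
Rod angle: sinφ = −(r/L) sinθ ⇒ φ = -6.217°; ω_rod = −rω cosθ/√(L²−r²sin²θ) = -23.297 rad/s.
V_P = V_A + ω_rod × AP, with AP = 0.1033 m along the rod.
Components: V_Px = −rω sinθ − a·ω_rod·sinφ = -2.3102 m/s;  V_Py = rω cosθ + a·ω_rod·cosφ = +1.5957 m/s.
|V_P| = √(V_Px² + V_Py²) = 2.8077 m/s.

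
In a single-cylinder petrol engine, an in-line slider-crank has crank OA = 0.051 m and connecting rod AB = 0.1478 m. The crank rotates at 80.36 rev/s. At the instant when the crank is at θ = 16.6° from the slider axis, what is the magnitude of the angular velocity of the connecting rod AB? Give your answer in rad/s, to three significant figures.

ω = 504.9 rad/s (converted from 80.36 rev/s).
The rod makes angle φ with the slider axis where L sinφ = r sinθ; differentiating, L cosφ·φ̇ = r ω cosθ.
L cosφ = √(L² − r² sin²θ) = 0.14708 m.
|ω_rod| = r ω |cosθ| / √(L² − r² sin²θ) = 0.051·504.9·0.95832/0.14708 = 167.78 rad/s.

168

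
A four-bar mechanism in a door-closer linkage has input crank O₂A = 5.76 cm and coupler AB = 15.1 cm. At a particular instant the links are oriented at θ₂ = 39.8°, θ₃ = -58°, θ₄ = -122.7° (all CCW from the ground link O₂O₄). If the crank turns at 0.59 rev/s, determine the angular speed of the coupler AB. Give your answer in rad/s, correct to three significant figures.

ω₂ = 3.707 rad/s (from 0.59 rev/s).
Differentiating the loop-closure r₂e^{iθ₂}+r₃e^{iθ₃}=r₁+r₄e^{iθ₄} gives r₂ω₂e^{iθ₂}+r₃ω₃e^{iθ₃}=r₄ω₄e^{iθ₄}.
Eliminating the other unknown: ω₃ = r₂ω₂ sin(θ₄−θ₂) / [r₃ sin(θ₃−θ₄)].
Numerator sine = -0.30071; denominator sine = +0.90408.
Result = 0.0576·3.707·(-0.30071) / (0.151·(+0.90408)) = -0.47034 rad/s; magnitude 0.47034 rad/s.

0.470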